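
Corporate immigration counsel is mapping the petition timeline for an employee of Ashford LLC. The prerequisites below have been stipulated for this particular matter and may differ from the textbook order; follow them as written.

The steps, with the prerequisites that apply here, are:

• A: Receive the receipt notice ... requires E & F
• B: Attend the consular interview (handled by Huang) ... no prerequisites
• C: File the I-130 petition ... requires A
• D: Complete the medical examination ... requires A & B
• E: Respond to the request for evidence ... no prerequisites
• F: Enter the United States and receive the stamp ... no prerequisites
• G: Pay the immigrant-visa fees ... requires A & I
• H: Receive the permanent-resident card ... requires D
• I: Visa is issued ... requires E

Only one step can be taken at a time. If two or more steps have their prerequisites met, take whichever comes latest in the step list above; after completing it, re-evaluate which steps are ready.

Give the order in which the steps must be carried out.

F, E, I, B, A, G, D, H, C

F, E and B have no prerequisites; F is listed later, so F is first.
E and B are both available; E is listed later → E.
I and A now also ready, so the ready set is {I, B, A}; I is listed later → I.
Now B and A have their prerequisites met. B is listed later, so B next.
Next only A has its prerequisites met → A.
G, D and C are all available; G is listed later → G.
D and C are both available; D is listed later → D.
Ready: H and C. H is listed later → H.
C needed A, now all done → C.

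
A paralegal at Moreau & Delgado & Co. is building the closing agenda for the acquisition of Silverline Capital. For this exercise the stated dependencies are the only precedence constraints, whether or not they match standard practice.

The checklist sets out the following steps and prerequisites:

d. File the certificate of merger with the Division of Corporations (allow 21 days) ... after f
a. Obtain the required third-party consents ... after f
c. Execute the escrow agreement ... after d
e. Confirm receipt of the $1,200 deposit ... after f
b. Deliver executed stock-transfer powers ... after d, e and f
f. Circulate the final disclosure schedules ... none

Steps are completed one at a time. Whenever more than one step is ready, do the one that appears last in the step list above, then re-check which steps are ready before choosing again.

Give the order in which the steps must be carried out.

f e a d b c

f has no prerequisites → f first.
e, a and d are all available; e is listed later → e.
a and d are both available; a is listed later → a.
Next only d has its prerequisites met → d.
b and c are both available; b is listed later → b.
c needed d, now all done → c.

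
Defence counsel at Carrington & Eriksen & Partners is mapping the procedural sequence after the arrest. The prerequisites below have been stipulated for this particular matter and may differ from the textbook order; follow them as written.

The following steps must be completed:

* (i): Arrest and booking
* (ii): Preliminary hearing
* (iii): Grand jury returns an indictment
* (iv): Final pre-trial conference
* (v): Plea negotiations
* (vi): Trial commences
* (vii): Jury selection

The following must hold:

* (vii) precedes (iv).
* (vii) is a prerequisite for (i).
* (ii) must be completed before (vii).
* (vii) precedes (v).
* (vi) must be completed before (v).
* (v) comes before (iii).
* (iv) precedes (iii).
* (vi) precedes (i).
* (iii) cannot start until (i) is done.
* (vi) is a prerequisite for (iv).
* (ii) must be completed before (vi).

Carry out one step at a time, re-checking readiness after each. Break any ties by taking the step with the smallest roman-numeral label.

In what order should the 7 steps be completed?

(ii) → (vi) → (vii) → (i) → (iv) → (v) → (iii)

Only (ii) has no prerequisites, so it is first.
Now (vi) and (vii) have their prerequisites met. (vi) has the earlier label, so (vi) next.
Next only (vii) has its prerequisites met → (vii).
Now (i), (iv) and (v) have their prerequisites met. (i) has the earlier label, so (i) next.
Ready: (iv) and (v). (iv) has the earlier label → (iv).
(v) is the only step now ready → (v).
(iii) is the only step now ready → (iii).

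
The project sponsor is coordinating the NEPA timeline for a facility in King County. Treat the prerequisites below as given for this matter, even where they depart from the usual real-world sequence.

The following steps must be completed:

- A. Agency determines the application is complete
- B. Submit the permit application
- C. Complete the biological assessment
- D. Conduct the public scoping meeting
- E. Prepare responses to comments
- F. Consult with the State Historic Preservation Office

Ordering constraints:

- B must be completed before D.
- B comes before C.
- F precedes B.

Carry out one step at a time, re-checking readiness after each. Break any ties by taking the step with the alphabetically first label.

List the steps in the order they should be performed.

A, E and F have no prerequisites; A has the earlier label, so A is first.
Now E and F have their prerequisites met. E has the earlier label, so E next.
Next only F has its prerequisites met → F.
Next only B has its prerequisites met → B.
Ready: C and D. C has the earlier label → C.
Next only D has its prerequisites met → D.

A, E, F, B, C, D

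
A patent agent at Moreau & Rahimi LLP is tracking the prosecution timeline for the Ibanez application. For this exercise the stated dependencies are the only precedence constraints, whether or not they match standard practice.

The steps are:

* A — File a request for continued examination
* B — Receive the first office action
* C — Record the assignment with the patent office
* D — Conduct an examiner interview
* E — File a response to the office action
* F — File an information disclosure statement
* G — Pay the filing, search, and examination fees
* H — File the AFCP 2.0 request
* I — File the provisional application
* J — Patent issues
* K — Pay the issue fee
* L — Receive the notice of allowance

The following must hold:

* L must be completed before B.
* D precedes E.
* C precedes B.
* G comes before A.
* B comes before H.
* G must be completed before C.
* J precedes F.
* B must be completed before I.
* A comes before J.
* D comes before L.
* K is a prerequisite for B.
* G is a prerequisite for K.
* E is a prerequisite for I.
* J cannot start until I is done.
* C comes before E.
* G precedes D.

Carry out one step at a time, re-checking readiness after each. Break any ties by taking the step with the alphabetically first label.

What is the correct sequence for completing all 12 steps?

G A C D E K L B H I J F

G has no prerequisites → G first.
A, C, D and K are all available; A has the earlier label → A.
C, D and K are all available; C has the earlier label → C.
D and K are both available; D has the earlier label → D.
Now E, K and L have their prerequisites met. E has the earlier label, so E next.
K and L are both available; K has the earlier label → K.
L needed D, now all done → L.
B needed C, K and L, now all done → B.
Now H and I have their prerequisites met. H has the earlier label, so H next.
I needed B and E, now all done → I.
Next only J has its prerequisites met → J.
F is the only step now ready → F.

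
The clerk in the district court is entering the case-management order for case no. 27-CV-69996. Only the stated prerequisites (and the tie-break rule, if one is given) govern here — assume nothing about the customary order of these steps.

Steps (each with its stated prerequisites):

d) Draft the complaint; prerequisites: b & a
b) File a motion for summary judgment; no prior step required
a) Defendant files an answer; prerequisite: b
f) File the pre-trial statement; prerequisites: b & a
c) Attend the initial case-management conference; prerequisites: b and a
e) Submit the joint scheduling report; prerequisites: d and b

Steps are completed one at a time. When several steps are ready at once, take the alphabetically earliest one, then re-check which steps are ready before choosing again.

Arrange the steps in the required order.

Only b has no prerequisites, so it is first.
a needed b, now all done → a.
Ready: c, d and f. c has the earlier label → c.
Ready: d and f. d has the earlier label → d.
e now also ready, so the ready set is {e, f}; e has the earlier label → e.
Next only f has its prerequisites met → f.

b a c d e f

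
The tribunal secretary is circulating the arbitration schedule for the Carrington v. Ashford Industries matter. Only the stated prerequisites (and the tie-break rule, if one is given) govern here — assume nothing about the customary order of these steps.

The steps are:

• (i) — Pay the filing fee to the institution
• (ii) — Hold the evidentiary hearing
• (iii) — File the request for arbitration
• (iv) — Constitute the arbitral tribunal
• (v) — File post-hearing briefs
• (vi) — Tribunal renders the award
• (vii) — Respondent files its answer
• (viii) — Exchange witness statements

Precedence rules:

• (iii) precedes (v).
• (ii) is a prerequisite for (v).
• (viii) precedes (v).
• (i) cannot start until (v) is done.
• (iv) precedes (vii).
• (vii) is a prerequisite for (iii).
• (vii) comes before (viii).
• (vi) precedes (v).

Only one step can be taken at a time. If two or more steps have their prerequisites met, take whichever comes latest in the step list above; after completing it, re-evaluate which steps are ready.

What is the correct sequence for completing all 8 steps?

(vi) (iv) (vii) (viii) (iii) (ii) (v) (i)

Nothing is required for (vi), (iv) and (ii). (vi) is listed later → (vi) first.
Now (iv) and (ii) have their prerequisites met. (iv) is listed later, so (iv) next.
Now (vii) and (ii) have their prerequisites met. (vii) is listed later, so (vii) next.
(viii) and (iii) now also ready, so the ready set is {(viii), (iii), (ii)}; (viii) is listed later → (viii).
(iii) and (ii) are both available; (iii) is listed later → (iii).
Next only (ii) has its prerequisites met → (ii).
(v) is the only step now ready → (v).
(i) is the only step now ready → (i).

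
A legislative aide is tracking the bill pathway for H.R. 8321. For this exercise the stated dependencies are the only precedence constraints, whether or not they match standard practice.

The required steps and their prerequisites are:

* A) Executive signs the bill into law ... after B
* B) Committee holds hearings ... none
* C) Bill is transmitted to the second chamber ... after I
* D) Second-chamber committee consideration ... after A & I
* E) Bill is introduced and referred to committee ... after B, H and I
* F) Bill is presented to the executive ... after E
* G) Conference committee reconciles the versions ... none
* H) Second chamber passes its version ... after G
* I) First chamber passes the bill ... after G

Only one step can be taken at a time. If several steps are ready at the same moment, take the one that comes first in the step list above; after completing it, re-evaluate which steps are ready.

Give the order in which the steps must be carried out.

B, A, G, H, I, C, D, E, F

B and G have no prerequisites; B is listed earlier, so B is first.
Now A and G have their prerequisites met. A is listed earlier, so A next.
G is the only step now ready → G.
Now H and I have their prerequisites met. H is listed earlier, so H next.
That leaves I as the only ready step → I.
C, D and E are all available; C is listed earlier → C.
D and E are both available; D is listed earlier → D.
E needed B, H and I, now all done → E.
That leaves F as the only ready step → F.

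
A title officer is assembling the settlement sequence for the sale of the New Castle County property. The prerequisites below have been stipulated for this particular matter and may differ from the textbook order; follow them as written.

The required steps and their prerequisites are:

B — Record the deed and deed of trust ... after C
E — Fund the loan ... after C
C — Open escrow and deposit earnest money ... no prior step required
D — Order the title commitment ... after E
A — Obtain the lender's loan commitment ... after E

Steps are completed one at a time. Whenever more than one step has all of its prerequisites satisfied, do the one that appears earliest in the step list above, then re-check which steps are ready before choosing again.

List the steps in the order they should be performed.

C → B → E → D → A

C is the only step with nothing outstanding, so it goes first.
Ready: B and E. B is listed earlier → B.
E is the only step now ready → E.
Ready: D and A. D is listed earlier → D.
Next only A has its prerequisites met → A.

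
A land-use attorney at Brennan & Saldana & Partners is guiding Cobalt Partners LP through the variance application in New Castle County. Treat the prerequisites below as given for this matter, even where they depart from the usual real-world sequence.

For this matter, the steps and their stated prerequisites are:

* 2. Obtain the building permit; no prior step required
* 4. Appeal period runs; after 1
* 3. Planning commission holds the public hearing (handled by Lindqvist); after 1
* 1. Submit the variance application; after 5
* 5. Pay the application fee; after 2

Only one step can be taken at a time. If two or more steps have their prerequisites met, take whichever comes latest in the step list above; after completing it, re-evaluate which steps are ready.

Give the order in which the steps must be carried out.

Only 2 has no prerequisites, so it is first.
5 needed 2, now all done → 5.
1 needed 5, now all done → 1.
Ready: 3 and 4. 3 is listed later → 3.
4 needed 1, now all done → 4.

2 5 1 3 4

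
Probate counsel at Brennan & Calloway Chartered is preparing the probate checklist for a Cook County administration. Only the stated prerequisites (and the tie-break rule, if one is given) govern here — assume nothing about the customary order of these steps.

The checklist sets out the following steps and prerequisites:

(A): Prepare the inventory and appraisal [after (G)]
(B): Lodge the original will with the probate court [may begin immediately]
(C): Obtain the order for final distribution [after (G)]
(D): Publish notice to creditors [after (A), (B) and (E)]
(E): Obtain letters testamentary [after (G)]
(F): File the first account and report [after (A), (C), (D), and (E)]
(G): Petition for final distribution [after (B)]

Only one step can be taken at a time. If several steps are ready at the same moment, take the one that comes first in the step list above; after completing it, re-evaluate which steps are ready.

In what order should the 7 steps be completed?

(B) has no prerequisites → (B) first.
(G) is the only step now ready → (G).
Ready: (A), (C) and (E). (A) is listed earlier → (A).
Ready: (C) and (E). (C) is listed earlier → (C).
(E) needed (G), now all done → (E).
(D) needed (A), (B) and (E), now all done → (D).
Next only (F) has its prerequisites met → (F).

(B), (G), (A), (C), (E), (D), (F)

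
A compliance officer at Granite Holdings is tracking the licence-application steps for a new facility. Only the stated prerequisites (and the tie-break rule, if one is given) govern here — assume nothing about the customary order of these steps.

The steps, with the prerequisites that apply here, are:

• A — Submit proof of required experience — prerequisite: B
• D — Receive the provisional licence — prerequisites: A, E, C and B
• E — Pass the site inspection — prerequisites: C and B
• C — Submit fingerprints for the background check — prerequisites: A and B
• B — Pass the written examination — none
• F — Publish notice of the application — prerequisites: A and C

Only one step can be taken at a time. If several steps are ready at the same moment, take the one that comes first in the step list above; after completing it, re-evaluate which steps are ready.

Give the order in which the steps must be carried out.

B has no prerequisites → B first.
Next only A has its prerequisites met → A.
C needed A and B, now all done → C.
Ready: E and F. E is listed earlier → E.
D now also ready, so the ready set is {D, F}; D is listed earlier → D.
F needed A and C, now all done → F.

B A C E D F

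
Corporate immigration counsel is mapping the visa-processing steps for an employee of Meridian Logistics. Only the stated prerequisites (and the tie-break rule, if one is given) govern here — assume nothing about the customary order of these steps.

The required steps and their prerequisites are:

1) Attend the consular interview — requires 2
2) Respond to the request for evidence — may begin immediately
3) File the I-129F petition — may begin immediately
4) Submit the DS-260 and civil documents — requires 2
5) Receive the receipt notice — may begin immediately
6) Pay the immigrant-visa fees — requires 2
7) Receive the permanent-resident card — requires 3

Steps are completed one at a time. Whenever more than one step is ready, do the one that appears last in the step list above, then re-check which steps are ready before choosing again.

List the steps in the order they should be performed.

5, 3, 7, 2, 6, 4, 1

5, 3 and 2 have no prerequisites; 5 is listed later, so 5 is first.
3 and 2 are both available; 3 is listed later → 3.
Now 7 and 2 have their prerequisites met. 7 is listed later, so 7 next.
2 is the only step now ready → 2.
6, 4 and 1 are all available; 6 is listed later → 6.
Now 4 and 1 have their prerequisites met. 4 is listed later, so 4 next.
1 is the only step now ready → 1.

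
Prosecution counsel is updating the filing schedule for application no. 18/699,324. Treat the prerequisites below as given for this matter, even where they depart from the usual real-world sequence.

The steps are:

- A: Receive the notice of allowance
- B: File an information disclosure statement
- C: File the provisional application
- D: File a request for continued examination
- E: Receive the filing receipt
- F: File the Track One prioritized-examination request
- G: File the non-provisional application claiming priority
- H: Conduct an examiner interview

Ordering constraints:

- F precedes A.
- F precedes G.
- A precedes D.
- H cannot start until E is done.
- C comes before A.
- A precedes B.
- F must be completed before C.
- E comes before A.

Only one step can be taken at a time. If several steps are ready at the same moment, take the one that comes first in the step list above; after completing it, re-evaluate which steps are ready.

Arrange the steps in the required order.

E F C A B D G H

Nothing is required for E and F. E is listed earlier → E first.
H now also ready, so the ready set is {F, H}; F is listed earlier → F.
C and G now also ready, so the ready set is {C, G, H}; C is listed earlier → C.
A now also ready, so the ready set is {A, G, H}; A is listed earlier → A.
B and D now also ready, so the ready set is {B, D, G, H}; B is listed earlier → B.
D, G and H are all available; D is listed earlier → D.
Ready: G and H. G is listed earlier → G.
That leaves H as the only ready step → H.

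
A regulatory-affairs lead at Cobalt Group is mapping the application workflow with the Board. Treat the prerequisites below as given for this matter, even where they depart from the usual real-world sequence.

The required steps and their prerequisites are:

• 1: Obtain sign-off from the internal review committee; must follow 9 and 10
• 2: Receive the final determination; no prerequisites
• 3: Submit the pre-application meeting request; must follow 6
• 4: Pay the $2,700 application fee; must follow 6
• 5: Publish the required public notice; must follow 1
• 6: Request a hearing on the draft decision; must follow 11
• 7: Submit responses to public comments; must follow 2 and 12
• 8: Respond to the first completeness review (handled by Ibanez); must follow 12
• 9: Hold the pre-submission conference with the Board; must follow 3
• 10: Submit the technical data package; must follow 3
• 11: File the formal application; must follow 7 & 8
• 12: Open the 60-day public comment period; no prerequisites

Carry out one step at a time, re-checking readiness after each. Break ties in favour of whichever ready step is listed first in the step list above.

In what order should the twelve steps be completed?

2 and 12 have no prerequisites; 2 is listed earlier, so 2 is first.
12 is the only step now ready → 12.
Ready: 7 and 8. 7 is listed earlier → 7.
That leaves 8 as the only ready step → 8.
That leaves 11 as the only ready step → 11.
6 needed 11, now all done → 6.
Now 3 and 4 have their prerequisites met. 3 is listed earlier, so 3 next.
4, 9 and 10 are all available; 4 is listed earlier → 4.
9 and 10 are both available; 9 is listed earlier → 9.
10 is the only step now ready → 10.
1 needed 9 and 10, now all done → 1.
Next only 5 has its prerequisites met → 5.

2, 12, 7, 8, 11, 6, 3, 4, 9, 10, 1, 5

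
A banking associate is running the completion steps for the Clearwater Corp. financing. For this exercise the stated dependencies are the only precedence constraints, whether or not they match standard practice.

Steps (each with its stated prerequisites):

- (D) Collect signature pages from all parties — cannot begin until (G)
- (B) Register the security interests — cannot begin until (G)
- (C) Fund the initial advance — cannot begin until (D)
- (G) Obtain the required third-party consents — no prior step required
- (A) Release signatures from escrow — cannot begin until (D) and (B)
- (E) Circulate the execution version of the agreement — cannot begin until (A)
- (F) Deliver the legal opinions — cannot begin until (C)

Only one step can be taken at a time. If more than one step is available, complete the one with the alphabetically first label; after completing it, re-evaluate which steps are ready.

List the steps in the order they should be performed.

(G) (B) (D) (A) (C) (E) (F)

(G) is the only step with nothing outstanding, so it goes first.
Now (B) and (D) have their prerequisites met. (B) has the earlier label, so (B) next.
That leaves (D) as the only ready step → (D).
Now (A) and (C) have their prerequisites met. (A) has the earlier label, so (A) next.
(E) now also ready, so the ready set is {(C), (E)}; (C) has the earlier label → (C).
Now (E) and (F) have their prerequisites met. (E) has the earlier label, so (E) next.
That leaves (F) as the only ready step → (F).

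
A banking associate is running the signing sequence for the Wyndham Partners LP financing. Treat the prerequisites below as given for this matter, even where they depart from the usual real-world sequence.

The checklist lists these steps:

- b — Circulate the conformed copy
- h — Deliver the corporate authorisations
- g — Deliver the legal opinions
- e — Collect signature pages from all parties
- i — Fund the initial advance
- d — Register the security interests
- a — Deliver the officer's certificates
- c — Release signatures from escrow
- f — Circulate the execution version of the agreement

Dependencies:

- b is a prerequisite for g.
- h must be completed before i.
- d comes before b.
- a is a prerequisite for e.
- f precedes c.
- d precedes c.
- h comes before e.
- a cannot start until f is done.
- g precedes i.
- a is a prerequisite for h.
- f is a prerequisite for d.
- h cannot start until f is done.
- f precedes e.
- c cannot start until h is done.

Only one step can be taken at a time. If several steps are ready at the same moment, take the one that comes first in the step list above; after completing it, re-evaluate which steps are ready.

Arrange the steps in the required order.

f, d, b, g, a, h, e, i, c

f is the only step with nothing outstanding, so it goes first.
Ready: d and a. d is listed earlier → d.
Ready: b and a. b is listed earlier → b.
g now also ready, so the ready set is {g, a}; g is listed earlier → g.
a needed f, now all done → a.
h is the only step now ready → h.
Now e, i and c have their prerequisites met. e is listed earlier, so e next.
Now i and c have their prerequisites met. i is listed earlier, so i next.
That leaves c as the only ready step → c.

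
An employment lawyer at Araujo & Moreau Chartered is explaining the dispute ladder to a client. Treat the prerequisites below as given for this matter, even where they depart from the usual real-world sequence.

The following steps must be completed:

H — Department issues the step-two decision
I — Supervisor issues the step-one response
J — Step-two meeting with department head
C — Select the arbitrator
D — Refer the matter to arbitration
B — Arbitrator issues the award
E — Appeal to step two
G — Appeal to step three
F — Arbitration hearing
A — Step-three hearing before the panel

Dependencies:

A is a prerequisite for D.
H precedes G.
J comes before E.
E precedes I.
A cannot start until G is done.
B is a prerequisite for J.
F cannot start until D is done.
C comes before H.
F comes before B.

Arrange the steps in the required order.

C H G A D F B J E I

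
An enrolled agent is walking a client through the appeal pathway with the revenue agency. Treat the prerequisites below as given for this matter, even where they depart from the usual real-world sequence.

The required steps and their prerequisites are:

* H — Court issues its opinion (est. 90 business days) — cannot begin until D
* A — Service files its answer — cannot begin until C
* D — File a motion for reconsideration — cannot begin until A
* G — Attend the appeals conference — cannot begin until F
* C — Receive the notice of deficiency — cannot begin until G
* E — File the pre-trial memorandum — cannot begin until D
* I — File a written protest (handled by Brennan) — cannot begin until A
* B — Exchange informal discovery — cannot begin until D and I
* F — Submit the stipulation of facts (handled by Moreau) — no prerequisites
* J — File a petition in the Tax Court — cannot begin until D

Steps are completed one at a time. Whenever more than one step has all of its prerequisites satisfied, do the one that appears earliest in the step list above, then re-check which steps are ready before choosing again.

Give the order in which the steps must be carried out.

F, G, C, A, D, H, E, I, B, J

F is the only step with nothing outstanding, so it goes first.
That leaves G as the only ready step → G.
That leaves C as the only ready step → C.
A is the only step now ready → A.
Now D and I have their prerequisites met. D is listed earlier, so D next.
H, E and J now also ready, so the ready set is {H, E, I, J}; H is listed earlier → H.
Ready: E, I and J. E is listed earlier → E.
I and J are both available; I is listed earlier → I.
B now also ready, so the ready set is {B, J}; B is listed earlier → B.
J is the only step now ready → J.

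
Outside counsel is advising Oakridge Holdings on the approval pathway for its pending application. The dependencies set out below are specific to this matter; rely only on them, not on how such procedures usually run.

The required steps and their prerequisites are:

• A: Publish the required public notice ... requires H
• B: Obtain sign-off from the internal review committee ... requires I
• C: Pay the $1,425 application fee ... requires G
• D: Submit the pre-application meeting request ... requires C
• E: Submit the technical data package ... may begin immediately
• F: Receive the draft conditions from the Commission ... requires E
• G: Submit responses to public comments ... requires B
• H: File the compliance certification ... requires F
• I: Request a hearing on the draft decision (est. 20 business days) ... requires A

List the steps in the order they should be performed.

E, F, H, A, I, B, G, C, D

E is the only step with nothing outstanding, so it goes first.
F is the only step now ready → F.
That leaves H as the only ready step → H.
A needed H, now all done → A.
Next only I has its prerequisites met → I.
That leaves B as the only ready step → B.
G is the only step now ready → G.
C is the only step now ready → C.
D needed C, now all done → D.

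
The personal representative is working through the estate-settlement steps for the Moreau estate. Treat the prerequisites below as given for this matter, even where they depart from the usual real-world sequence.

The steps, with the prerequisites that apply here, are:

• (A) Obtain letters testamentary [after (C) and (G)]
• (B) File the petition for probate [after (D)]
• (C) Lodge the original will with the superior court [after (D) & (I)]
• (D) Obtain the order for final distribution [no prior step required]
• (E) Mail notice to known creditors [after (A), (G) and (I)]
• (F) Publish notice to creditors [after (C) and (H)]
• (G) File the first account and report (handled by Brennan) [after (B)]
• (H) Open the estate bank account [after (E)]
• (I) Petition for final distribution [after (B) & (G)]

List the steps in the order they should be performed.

(D) has no prerequisites → (D) first.
(B) needed (D), now all done → (B).
That leaves (G) as the only ready step → (G).
That leaves (I) as the only ready step → (I).
That leaves (C) as the only ready step → (C).
Next only (A) has its prerequisites met → (A).
Next only (E) has its prerequisites met → (E).
(H) needed (E), now all done → (H).
Next only (F) has its prerequisites met → (F).

(D) → (B) → (G) → (I) → (C) → (A) → (E) → (H) → (F)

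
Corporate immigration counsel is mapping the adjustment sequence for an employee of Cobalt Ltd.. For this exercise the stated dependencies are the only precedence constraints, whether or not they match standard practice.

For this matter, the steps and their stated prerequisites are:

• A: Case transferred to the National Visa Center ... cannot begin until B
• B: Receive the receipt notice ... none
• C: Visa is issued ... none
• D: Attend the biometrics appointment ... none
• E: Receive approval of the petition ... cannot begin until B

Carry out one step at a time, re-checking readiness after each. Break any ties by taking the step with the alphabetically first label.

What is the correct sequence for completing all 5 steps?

B, A, C, D, E

B, C and D have no prerequisites; B has the earlier label, so B is first.
A, C, D and E are all available; A has the earlier label → A.
Ready: C, D and E. C has the earlier label → C.
D and E are both available; D has the earlier label → D.
E needed B, now all done → E.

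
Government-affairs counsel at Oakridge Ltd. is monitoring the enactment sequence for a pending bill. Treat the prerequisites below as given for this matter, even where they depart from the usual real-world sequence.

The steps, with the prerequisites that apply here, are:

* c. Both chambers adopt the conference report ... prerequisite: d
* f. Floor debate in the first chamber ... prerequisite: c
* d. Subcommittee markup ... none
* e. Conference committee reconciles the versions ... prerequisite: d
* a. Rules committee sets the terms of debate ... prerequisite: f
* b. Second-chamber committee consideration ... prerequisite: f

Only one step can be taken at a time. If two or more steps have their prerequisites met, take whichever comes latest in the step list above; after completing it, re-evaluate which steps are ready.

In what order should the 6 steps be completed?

d, e, c, f, b, a

Only d has no prerequisites, so it is first.
Ready: e and c. e is listed later → e.
c needed d, now all done → c.
f needed c, now all done → f.
b and a are both available; b is listed later → b.
Next only a has its prerequisites met → a.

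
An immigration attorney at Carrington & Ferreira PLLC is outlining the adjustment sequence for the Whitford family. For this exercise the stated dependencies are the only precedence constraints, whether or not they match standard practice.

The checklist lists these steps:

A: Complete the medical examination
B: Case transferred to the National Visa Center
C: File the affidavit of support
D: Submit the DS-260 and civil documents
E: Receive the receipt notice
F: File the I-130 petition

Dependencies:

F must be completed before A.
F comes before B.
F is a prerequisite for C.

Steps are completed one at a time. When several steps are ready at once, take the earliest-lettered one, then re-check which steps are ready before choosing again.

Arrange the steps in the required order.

D E F A B C

Nothing is required for D, E and F. D has the earlier label → D first.
Now E and F have their prerequisites met. E has the earlier label, so E next.
Next only F has its prerequisites met → F.
Ready: A, B and C. A has the earlier label → A.
B and C are both available; B has the earlier label → B.
C needed F, now all done → C.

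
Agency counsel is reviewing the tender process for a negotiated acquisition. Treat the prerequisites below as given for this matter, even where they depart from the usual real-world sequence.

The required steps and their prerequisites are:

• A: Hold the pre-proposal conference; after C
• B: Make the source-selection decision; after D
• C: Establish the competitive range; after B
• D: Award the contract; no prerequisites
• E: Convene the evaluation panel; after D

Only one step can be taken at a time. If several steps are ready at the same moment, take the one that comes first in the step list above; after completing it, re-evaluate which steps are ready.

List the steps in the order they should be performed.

Only D has no prerequisites, so it is first.
B and E are both available; B is listed earlier → B.
C now also ready, so the ready set is {C, E}; C is listed earlier → C.
A and E are both available; A is listed earlier → A.
Next only E has its prerequisites met → E.

D → B → C → A → E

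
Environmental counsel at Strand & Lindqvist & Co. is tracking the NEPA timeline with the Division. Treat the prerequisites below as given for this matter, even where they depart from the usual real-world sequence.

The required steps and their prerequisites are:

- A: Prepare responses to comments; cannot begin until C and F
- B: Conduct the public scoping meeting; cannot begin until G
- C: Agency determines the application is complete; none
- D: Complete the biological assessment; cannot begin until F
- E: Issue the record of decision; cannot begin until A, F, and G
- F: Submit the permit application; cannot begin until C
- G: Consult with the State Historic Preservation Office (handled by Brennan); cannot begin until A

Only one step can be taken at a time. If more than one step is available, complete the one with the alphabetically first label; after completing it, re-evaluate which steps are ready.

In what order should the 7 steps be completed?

Only C has no prerequisites, so it is first.
F needed C, now all done → F.
A and D are both available; A has the earlier label → A.
Now D and G have their prerequisites met. D has the earlier label, so D next.
G needed A, now all done → G.
B and E are both available; B has the earlier label → B.
That leaves E as the only ready step → E.

C → F → A → D → G → B → E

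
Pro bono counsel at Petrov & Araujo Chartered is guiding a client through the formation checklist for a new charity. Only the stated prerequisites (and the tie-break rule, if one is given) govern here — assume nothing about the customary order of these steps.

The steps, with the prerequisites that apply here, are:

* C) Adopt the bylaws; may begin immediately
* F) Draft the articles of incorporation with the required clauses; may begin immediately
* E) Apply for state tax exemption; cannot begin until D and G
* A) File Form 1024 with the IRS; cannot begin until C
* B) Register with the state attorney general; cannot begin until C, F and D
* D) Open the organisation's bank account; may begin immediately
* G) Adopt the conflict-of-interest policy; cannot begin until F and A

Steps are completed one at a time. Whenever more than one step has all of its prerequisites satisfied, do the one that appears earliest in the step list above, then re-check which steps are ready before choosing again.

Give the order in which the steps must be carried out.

C, F and D have no prerequisites; C is listed earlier, so C is first.
F, A and D are all available; F is listed earlier → F.
A and D are both available; A is listed earlier → A.
D and G are both available; D is listed earlier → D.
B now also ready, so the ready set is {B, G}; B is listed earlier → B.
G needed F and A, now all done → G.
E needed D and G, now all done → E.

C, F, A, D, B, G, E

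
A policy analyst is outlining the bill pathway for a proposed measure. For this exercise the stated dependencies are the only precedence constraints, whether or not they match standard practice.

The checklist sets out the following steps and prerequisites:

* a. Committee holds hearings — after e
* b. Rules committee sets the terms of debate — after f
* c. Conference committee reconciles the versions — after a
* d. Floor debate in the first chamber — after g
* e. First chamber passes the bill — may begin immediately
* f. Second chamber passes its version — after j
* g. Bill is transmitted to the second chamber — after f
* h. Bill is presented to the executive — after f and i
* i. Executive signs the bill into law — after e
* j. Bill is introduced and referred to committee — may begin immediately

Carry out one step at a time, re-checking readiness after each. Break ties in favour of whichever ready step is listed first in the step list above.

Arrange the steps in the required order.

e and j have no prerequisites; e is listed earlier, so e is first.
a, i and j are all available; a is listed earlier → a.
c, i and j are all available; c is listed earlier → c.
Now i and j have their prerequisites met. i is listed earlier, so i next.
That leaves j as the only ready step → j.
f needed j, now all done → f.
Ready: b, g and h. b is listed earlier → b.
Now g and h have their prerequisites met. g is listed earlier, so g next.
d and h are both available; d is listed earlier → d.
h needed f and i, now all done → h.

e → a → c → i → j → f → b → g → d → h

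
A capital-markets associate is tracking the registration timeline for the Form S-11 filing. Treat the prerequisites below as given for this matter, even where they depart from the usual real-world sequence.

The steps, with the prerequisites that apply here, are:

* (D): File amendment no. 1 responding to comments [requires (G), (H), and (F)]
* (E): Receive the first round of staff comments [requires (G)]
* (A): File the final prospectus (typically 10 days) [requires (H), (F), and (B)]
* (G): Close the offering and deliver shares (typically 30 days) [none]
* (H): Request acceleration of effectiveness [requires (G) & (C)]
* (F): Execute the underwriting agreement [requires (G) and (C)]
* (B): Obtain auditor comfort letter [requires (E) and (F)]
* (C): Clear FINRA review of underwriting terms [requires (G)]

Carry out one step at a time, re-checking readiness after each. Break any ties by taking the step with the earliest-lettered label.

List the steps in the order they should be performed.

Only (G) has no prerequisites, so it is first.
Ready: (C) and (E). (C) has the earlier label → (C).
(E), (F) and (H) are all available; (E) has the earlier label → (E).
Now (F) and (H) have their prerequisites met. (F) has the earlier label, so (F) next.
(B) and (H) are both available; (B) has the earlier label → (B).
That leaves (H) as the only ready step → (H).
(A) and (D) are both available; (A) has the earlier label → (A).
Next only (D) has its prerequisites met → (D).

(G) (C) (E) (F) (B) (H) (A) (D)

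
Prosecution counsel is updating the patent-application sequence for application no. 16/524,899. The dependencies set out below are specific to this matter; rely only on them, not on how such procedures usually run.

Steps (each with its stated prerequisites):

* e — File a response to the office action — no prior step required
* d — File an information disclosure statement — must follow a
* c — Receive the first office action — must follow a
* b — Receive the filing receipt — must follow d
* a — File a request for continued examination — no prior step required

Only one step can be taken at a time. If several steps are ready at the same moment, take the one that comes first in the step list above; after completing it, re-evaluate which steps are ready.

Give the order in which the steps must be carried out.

e, a, d, c, b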